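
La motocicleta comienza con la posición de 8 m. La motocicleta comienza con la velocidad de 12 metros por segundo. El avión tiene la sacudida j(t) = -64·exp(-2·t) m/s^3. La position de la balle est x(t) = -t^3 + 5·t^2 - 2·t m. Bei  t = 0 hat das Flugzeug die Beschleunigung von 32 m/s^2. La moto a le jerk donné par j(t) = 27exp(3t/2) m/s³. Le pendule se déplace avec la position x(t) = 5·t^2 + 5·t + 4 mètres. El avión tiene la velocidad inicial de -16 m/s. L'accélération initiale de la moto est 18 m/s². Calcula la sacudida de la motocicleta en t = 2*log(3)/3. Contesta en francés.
De l'équation du jerk j(t) = 27·exp(3·t/2), nous substituons t = 2*log(3)/3 pour obtenir j = 81.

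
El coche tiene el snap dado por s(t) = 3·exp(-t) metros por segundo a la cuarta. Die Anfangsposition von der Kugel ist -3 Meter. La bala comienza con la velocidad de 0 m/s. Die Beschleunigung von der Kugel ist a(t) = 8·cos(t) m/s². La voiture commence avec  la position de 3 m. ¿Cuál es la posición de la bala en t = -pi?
Partiendo de la aceleración a(t) = 8·cos(t), tomamos 2 integrales. La antiderivada de la aceleración es la velocidad. Usando v(0) = 0, obtenemos v(t) = 8·sin(t). La antiderivada de la velocidad, con x(0) = -3, da la posición: x(t) = 5 - 8·cos(t). De la ecuación de la posición x(t) = 5 - 8·cos(t), sustituimos t = -pi para obtener x = 13.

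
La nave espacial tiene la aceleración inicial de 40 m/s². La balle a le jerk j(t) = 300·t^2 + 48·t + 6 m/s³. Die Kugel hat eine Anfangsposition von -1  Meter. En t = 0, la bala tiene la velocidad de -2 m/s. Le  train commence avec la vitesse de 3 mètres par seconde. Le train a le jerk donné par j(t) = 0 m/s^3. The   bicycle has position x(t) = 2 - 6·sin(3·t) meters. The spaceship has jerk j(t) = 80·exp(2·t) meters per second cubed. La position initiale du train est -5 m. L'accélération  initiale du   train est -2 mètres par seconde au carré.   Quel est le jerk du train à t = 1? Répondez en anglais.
From the given jerk equation j(t) = 0, we substitute t = 1 to get j = 0.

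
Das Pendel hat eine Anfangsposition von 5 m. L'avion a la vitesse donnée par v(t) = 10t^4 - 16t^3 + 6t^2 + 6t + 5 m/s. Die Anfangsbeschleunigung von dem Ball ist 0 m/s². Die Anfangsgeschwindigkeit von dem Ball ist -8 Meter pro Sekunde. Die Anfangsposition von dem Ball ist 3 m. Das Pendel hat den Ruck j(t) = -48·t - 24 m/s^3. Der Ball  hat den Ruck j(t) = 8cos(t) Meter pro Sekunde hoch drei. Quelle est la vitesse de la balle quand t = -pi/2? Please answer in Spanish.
Necesitamos integrar nuestra ecuación de la sacudida j(t) = 8·cos(t) 2 veces. La antiderivada de la sacudida, con a(0) = 0, da la aceleración: a(t) = 8·sin(t). Integrando la aceleración y usando la condición inicial v(0) = -8, obtenemos v(t) = -8·cos(t). Usando v(t) = -8·cos(t) y sustituyendo t = -pi/2, encontramos v = 0.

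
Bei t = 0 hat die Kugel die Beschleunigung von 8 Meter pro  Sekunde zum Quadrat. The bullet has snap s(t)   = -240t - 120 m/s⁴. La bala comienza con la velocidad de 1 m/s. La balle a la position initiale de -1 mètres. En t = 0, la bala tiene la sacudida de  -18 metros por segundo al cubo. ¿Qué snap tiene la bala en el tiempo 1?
De la ecuación del snap s(t) = -240·t - 120, sustituimos t = 1 para obtener s = -360.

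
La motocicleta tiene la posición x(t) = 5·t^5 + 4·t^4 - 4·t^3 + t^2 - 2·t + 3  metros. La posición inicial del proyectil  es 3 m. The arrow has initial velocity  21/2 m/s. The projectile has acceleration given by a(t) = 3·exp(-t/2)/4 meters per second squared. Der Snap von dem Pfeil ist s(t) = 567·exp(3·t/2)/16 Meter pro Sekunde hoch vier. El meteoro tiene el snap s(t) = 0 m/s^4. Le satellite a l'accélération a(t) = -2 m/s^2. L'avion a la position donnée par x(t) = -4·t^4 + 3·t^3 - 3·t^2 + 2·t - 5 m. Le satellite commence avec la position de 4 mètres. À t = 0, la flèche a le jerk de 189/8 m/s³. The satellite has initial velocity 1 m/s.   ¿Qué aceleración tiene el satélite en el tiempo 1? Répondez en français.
Nous avons l'accélération a(t) = -2. En substituant t = 1: a(1) = -2.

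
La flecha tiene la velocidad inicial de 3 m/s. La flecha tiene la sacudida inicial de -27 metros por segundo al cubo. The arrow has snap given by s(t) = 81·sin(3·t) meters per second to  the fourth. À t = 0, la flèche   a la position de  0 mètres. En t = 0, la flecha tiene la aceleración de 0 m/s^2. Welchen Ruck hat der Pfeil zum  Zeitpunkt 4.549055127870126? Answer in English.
We must find the integral of our snap equation s(t) = 81·sin(3·t) 1 time. Integrating snap and using the initial condition j(0) = -27, we get j(t) = -27·cos(3·t). We have jerk j(t) = -27·cos(3·t). Substituting t = 4.549055127870126: j(4.549055127870126) = -12.7069360859492.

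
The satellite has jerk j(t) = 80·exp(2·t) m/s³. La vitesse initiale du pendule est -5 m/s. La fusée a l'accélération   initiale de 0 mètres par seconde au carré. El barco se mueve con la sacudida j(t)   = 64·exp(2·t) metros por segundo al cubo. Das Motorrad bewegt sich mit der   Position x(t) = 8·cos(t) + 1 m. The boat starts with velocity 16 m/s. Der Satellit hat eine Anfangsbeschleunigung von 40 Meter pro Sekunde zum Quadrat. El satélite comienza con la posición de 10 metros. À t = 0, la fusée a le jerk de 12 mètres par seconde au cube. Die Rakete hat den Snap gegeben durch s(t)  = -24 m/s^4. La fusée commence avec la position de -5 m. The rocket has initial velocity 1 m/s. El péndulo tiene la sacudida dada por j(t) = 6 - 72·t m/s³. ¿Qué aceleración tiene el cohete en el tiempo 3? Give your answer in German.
Um dies zu lösen, müssen wir 2 Stammfunktionen unserer Gleichung für den Snap s(t) = -24 finden. Durch Integration von dem Snap und Verwendung der Anfangsbedingung j(0) = 12, erhalten wir j(t) = 12 - 24·t. Mit ∫j(t)dt und Anwendung von a(0) = 0, finden wir a(t) = 12·t·(1 - t). Mit a(t) = 12·t·(1 - t) und Einsetzen von t = 3, finden wir a = -72.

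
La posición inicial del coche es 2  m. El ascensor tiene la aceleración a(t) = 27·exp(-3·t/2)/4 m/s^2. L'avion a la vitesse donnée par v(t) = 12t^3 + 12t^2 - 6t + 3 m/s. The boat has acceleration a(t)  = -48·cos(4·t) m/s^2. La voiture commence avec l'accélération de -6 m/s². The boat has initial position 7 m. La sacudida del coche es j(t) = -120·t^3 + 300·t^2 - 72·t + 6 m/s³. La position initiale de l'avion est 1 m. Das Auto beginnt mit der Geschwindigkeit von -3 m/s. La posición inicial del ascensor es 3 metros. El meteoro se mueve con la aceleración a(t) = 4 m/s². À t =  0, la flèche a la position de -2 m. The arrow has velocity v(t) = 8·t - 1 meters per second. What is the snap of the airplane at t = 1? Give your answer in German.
Um dies zu lösen, müssen wir 3 Ableitungen unserer Gleichung für die Geschwindigkeit v(t) = 12·t^3 + 12·t^2 - 6·t + 3 nehmen. Mit d/dt von v(t) finden wir a(t) = 36·t^2 + 24·t - 6. Mit d/dt von a(t) finden wir j(t) = 72·t + 24. Die Ableitung von dem Ruck ergibt den Snap: s(t) = 72. Aus der Gleichung für den Snap s(t) = 72, setzen wir t = 1 ein und erhalten s = 72.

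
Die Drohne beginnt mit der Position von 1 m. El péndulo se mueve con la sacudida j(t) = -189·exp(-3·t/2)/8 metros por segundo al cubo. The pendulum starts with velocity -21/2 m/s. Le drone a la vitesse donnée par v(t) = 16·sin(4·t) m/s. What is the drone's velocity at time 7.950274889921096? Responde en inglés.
Using v(t) = 16·sin(4·t) and substituting t = 7.950274889921096, we find v = 6.01151182878720.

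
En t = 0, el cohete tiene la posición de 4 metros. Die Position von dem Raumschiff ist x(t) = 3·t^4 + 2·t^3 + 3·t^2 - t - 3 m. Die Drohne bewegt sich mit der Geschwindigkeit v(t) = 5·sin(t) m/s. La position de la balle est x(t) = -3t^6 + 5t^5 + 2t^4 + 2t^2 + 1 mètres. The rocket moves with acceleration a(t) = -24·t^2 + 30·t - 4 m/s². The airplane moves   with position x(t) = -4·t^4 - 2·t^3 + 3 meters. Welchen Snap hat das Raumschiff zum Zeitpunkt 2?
Um dies zu lösen, müssen wir 4 Ableitungen unserer Gleichung für die Position x(t) = 3·t^4 + 2·t^3 + 3·t^2 - t - 3 nehmen. Mit d/dt von x(t) finden wir v(t) = 12·t^3 + 6·t^2 + 6·t - 1. Durch Ableiten von der Geschwindigkeit erhalten wir die Beschleunigung: a(t) = 36·t^2 + 12·t + 6. Durch Ableiten von der Beschleunigung erhalten wir den Ruck: j(t) = 72·t + 12. Durch Ableiten von dem Ruck erhalten wir den Snap: s(t) = 72. Wir haben den Snap s(t) = 72. Durch Einsetzen von t = 2: s(2) = 72.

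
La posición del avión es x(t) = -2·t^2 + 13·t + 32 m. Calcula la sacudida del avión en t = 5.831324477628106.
Debemos derivar nuestra ecuación de la posición x(t) = -2·t^2 + 13·t + 32 3 veces. Tomando d/dt de x(t), encontramos v(t) = 13 - 4·t. Derivando la velocidad, obtenemos la aceleración: a(t) = -4. La derivada de la aceleración da la sacudida: j(t) = 0. Tenemos la sacudida j(t) = 0. Sustituyendo t = 5.831324477628106: j(5.831324477628106) = 0.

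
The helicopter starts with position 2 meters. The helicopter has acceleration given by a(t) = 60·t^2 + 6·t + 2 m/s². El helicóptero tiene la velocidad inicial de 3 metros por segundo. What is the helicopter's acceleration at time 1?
We have acceleration a(t) = 60·t^2 + 6·t + 2. Substituting t = 1: a(1) = 68.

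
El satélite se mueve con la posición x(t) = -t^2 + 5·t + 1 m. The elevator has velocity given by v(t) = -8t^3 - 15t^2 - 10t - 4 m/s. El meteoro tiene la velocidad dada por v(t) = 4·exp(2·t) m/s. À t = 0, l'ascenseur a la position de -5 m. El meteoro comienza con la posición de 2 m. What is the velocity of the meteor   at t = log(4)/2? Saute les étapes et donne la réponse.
The velocity at t = log(4)/2 is v = 16.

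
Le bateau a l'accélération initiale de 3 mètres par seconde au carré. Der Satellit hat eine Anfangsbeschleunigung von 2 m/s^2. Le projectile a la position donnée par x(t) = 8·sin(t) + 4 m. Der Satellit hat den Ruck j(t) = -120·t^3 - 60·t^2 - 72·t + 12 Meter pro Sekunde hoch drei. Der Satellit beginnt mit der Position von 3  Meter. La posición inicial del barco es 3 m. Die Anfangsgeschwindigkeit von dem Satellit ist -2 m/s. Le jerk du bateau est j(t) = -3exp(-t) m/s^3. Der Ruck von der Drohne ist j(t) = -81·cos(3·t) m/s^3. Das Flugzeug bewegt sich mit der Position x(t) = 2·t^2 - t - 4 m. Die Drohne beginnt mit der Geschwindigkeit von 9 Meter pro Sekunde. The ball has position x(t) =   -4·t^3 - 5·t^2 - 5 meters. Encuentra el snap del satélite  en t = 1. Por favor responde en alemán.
Wir müssen unsere Gleichung für den Ruck j(t) = -120·t^3 - 60·t^2 - 72·t + 12 1-mal ableiten. Mit d/dt von j(t) finden wir s(t) = -360·t^2 - 120·t - 72. Wir haben den Snap s(t) = -360·t^2 - 120·t - 72. Durch Einsetzen von t = 1: s(1) = -552.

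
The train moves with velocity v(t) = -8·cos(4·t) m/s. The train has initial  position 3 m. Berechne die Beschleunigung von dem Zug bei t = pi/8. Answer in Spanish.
Para resolver esto, necesitamos tomar 1 derivada de nuestra ecuación de la velocidad v(t) = -8·cos(4·t). La derivada de la velocidad da la aceleración: a(t) = 32·sin(4·t). De la ecuación de la aceleración a(t) = 32·sin(4·t), sustituimos t = pi/8 para obtener a = 32.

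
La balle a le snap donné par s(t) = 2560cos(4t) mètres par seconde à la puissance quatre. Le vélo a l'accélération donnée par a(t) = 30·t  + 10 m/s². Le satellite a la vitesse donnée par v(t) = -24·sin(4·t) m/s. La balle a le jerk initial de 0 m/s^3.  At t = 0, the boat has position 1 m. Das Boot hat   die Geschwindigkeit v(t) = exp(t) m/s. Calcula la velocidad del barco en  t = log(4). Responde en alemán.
Mit v(t) = exp(t) und Einsetzen von t = log(4), finden wir v = 4.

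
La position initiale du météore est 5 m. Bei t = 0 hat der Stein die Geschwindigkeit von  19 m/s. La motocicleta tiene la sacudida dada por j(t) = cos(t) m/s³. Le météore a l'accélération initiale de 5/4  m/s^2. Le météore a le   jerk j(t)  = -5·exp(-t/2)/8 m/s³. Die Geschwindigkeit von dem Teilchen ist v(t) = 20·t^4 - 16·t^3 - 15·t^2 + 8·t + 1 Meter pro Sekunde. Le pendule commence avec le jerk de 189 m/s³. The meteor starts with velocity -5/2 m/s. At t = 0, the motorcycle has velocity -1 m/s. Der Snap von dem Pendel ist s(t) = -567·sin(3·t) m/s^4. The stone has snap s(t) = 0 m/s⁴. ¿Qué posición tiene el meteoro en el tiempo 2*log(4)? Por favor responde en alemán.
Ausgehend von dem Ruck j(t) = -5·exp(-t/2)/8, nehmen wir 3 Integrale. Das Integral von dem Ruck ist die Beschleunigung. Mit a(0) = 5/4 erhalten wir a(t) = 5·exp(-t/2)/4. Mit ∫a(t)dt und Anwendung von v(0) = -5/2, finden wir v(t) = -5·exp(-t/2)/2. Das Integral von der Geschwindigkeit ist die Position. Mit x(0) = 5 erhalten wir x(t) = 5·exp(-t/2). Aus der Gleichung für die Position x(t) = 5·exp(-t/2), setzen wir t = 2*log(4) ein und erhalten x = 5/4.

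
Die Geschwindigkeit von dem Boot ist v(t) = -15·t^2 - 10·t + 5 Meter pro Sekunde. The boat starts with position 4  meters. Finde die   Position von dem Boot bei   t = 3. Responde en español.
Para resolver esto, necesitamos tomar 1 integral de nuestra ecuación de la velocidad v(t) = -15·t^2 - 10·t + 5. La antiderivada de la velocidad, con x(0) = 4, da la posición: x(t) = -5·t^3 - 5·t^2 + 5·t + 4. De la ecuación de la posición x(t) = -5·t^3 - 5·t^2 + 5·t + 4, sustituimos t = 3 para obtener x = -161.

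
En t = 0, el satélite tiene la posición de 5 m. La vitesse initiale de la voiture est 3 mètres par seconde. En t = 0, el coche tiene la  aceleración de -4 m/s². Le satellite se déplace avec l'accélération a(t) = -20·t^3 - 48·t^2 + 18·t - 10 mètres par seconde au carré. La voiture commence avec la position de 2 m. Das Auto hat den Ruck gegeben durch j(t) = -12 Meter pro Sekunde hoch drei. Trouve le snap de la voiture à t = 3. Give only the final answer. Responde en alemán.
s(3) = 0.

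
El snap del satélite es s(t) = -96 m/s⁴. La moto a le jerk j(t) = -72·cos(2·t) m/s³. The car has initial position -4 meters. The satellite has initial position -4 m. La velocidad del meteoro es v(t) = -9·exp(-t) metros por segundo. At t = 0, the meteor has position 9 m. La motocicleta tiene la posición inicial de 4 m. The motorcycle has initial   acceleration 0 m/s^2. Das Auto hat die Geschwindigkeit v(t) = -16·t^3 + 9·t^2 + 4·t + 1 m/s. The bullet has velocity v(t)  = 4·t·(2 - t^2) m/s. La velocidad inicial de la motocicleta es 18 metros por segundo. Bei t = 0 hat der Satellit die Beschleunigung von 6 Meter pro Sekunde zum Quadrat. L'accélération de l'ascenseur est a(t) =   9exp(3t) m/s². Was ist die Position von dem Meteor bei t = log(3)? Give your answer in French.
Pour résoudre ceci, nous devons prendre 1 primitive de notre équation de la vitesse v(t) = -9·exp(-t). La primitive de la vitesse est la position. En utilisant x(0) = 9, nous obtenons x(t) = 9·exp(-t). En utilisant x(t) = 9·exp(-t) et en substituant t = log(3), nous trouvons x = 3.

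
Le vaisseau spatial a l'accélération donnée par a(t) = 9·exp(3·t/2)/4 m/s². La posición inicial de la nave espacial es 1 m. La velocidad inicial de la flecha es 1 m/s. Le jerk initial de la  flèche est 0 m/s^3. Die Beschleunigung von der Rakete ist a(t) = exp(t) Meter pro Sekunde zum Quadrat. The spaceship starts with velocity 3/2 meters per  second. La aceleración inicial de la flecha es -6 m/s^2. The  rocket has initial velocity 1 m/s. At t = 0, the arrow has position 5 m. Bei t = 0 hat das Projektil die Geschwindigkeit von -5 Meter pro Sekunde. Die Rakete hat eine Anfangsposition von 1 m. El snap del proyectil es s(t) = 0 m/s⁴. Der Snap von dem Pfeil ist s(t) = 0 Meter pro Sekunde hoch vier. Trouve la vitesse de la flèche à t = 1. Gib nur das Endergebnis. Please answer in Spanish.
La respuesta es -5.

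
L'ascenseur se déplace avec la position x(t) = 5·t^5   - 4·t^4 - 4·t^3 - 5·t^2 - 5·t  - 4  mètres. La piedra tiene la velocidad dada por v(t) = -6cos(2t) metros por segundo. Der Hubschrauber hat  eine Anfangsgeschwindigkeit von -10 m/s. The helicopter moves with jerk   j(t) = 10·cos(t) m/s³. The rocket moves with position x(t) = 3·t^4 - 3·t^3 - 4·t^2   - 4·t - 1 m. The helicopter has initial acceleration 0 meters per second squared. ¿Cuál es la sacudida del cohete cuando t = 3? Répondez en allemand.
Ausgehend von der Position x(t) = 3·t^4 - 3·t^3 - 4·t^2 - 4·t - 1, nehmen wir 3 Ableitungen. Mit d/dt von x(t) finden wir v(t) = 12·t^3 - 9·t^2 - 8·t - 4. Mit d/dt von v(t) finden wir a(t) = 36·t^2 - 18·t - 8. Die Ableitung von der Beschleunigung ergibt den Ruck: j(t) = 72·t - 18. Mit j(t) = 72·t - 18 und Einsetzen von t = 3, finden wir j = 198.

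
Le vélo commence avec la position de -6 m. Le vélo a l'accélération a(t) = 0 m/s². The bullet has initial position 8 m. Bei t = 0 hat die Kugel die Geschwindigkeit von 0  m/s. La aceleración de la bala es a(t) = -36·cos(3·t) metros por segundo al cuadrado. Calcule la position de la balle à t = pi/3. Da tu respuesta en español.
Debemos encontrar la integral de nuestra ecuación de la aceleración a(t) = -36·cos(3·t) 2 veces. La integral de la aceleración, con v(0) = 0, da la velocidad: v(t) = -12·sin(3·t). La antiderivada de la velocidad es la posición. Usando x(0) = 8, obtenemos x(t) = 4·cos(3·t) + 4. De la ecuación de la posición x(t) = 4·cos(3·t) + 4, sustituimos t = pi/3 para obtener x = 0.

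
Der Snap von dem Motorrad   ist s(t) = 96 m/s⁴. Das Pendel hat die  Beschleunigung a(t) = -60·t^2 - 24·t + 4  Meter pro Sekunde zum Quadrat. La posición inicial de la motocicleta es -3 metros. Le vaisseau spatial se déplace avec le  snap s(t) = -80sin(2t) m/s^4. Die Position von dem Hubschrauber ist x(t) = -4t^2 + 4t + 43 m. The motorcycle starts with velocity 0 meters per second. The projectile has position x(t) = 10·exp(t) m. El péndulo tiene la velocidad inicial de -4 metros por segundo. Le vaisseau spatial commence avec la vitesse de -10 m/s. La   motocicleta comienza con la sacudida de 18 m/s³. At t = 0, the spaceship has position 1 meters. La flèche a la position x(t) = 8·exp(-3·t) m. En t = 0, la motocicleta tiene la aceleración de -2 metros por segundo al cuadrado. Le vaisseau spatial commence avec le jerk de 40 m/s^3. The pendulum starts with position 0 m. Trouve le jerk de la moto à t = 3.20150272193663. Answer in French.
Pour résoudre ceci, nous devons prendre 1 intégrale de notre équation du snap s(t) = 96. En intégrant le snap et en utilisant la condition initiale j(0) = 18, nous obtenons j(t) = 96·t + 18. En utilisant j(t) = 96·t + 18 et en substituant t = 3.20150272193663, nous trouvons j = 325.344261305916.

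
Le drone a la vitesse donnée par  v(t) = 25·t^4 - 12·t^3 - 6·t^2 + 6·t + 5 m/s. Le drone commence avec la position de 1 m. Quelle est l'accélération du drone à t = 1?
En partant de la vitesse v(t) = 25·t^4 - 12·t^3 - 6·t^2 + 6·t + 5, nous prenons 1 dérivée. La dérivée de la vitesse donne l'accélération: a(t) = 100·t^3 - 36·t^2 - 12·t + 6. Nous avons l'accélération a(t) = 100·t^3 - 36·t^2 - 12·t + 6. En substituant t = 1: a(1) = 58.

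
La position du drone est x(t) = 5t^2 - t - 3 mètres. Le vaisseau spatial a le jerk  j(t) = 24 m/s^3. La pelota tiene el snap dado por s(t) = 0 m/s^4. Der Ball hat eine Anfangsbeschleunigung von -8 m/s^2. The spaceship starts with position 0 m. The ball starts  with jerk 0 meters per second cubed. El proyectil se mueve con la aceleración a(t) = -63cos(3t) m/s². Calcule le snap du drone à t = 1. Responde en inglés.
To solve this, we need to take 4 derivatives of our position equation x(t) = 5·t^2 - t - 3. Differentiating position, we get velocity: v(t) = 10·t - 1. Differentiating velocity, we get acceleration: a(t) = 10. Differentiating acceleration, we get jerk: j(t) = 0. Taking d/dt of j(t), we find s(t) = 0. From the given snap equation s(t) = 0, we substitute t = 1 to get s = 0.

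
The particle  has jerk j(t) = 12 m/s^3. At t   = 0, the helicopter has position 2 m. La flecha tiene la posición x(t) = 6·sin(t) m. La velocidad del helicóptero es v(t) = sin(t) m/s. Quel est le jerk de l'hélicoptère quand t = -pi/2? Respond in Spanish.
Partiendo de la velocidad v(t) = sin(t), tomamos 2 derivadas. La derivada de la velocidad da la aceleración: a(t) = cos(t). Tomando d/dt de a(t), encontramos j(t) = -sin(t). Usando j(t) = -sin(t) y sustituyendo t = -pi/2, encontramos j = 1.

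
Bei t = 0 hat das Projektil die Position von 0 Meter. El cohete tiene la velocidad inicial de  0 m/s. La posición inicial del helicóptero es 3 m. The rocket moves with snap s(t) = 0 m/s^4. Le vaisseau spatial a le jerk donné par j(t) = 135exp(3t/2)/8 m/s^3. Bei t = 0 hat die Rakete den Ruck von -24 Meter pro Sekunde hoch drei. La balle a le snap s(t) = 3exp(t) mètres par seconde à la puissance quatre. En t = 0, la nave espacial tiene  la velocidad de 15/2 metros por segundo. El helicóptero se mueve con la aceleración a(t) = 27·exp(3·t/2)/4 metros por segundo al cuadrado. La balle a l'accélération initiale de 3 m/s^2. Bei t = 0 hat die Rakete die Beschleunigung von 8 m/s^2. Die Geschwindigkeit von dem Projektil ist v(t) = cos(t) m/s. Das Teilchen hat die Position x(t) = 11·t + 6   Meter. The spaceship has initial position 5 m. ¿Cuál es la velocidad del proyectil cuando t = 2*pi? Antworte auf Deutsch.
Mit v(t) = cos(t) und Einsetzen von t = 2*pi, finden wir v = 1.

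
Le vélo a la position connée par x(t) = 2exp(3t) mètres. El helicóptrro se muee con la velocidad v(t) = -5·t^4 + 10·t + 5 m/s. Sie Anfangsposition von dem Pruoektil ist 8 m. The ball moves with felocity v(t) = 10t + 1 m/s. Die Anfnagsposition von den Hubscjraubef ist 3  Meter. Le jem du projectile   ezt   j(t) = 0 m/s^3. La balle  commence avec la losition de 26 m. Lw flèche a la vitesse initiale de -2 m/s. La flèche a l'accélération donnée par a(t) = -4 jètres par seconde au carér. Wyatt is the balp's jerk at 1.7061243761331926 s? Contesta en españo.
Debemos derivar nuestra ecuación de la velocidad v(t) = 10·t + 1 2 veces. Tomando d/dt de v(t), encontramos a(t) = 10. Derivando la aceleración, obtenemos la sacudida: j(t) = 0. Tenemos la sacudida j(t) = 0. Sustituyendo t = 1.7061243761331926: j(1.7061243761331926) = 0.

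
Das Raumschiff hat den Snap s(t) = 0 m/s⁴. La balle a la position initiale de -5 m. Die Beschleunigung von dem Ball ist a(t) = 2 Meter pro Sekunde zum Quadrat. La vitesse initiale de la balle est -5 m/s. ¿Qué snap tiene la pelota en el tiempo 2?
Debemos derivar nuestra ecuación de la aceleración a(t) = 2 2 veces. La derivada de la aceleración da la sacudida: j(t) = 0. Derivando la sacudida, obtenemos el snap: s(t) = 0. De la ecuación del snap s(t) = 0, sustituimos t = 2 para obtener s = 0.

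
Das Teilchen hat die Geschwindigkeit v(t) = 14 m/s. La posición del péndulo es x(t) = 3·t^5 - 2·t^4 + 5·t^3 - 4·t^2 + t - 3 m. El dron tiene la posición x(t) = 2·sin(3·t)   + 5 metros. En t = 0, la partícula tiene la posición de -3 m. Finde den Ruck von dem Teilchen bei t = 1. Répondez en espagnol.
Partiendo de la velocidad v(t) = 14, tomamos 2 derivadas. La derivada de la velocidad da la aceleración: a(t) = 0. Derivando la aceleración, obtenemos la sacudida: j(t) = 0. Tenemos la sacudida j(t) = 0. Sustituyendo t = 1: j(1) = 0.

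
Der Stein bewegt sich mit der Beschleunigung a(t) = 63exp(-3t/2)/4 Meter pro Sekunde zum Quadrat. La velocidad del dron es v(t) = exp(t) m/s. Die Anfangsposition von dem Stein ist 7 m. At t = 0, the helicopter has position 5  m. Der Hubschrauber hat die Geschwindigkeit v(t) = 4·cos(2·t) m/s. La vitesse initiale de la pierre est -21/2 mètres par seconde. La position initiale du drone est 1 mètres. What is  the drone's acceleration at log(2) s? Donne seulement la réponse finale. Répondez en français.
À t = log(2), a = 2.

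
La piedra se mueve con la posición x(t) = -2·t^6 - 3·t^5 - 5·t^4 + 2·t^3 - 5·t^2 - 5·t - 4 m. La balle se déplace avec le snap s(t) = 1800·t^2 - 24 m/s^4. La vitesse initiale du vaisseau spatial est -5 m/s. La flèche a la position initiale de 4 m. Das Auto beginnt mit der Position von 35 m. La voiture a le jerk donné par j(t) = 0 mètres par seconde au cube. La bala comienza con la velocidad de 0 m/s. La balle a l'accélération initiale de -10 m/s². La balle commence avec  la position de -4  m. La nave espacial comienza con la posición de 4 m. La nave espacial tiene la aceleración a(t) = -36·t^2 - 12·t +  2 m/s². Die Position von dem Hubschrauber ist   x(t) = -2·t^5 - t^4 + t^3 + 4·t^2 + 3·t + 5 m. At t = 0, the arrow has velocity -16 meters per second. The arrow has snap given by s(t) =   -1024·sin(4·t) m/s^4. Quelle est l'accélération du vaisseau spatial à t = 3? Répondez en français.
De l'équation de l'accélération a(t) = -36·t^2 - 12·t + 2, nous substituons t = 3 pour obtenir a = -358.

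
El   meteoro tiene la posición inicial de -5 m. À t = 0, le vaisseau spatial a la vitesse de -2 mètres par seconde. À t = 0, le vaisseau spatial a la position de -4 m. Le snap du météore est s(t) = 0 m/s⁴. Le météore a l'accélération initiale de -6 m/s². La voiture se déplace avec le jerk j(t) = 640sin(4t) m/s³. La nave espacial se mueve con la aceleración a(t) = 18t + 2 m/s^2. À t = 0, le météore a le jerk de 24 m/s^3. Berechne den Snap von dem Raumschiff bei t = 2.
Ausgehend von der Beschleunigung a(t) = 18·t + 2, nehmen wir 2 Ableitungen. Die Ableitung von der Beschleunigung ergibt den Ruck: j(t) = 18. Mit d/dt von j(t) finden wir s(t) = 0. Aus der Gleichung für den Snap s(t) = 0, setzen wir t = 2 ein und erhalten s = 0.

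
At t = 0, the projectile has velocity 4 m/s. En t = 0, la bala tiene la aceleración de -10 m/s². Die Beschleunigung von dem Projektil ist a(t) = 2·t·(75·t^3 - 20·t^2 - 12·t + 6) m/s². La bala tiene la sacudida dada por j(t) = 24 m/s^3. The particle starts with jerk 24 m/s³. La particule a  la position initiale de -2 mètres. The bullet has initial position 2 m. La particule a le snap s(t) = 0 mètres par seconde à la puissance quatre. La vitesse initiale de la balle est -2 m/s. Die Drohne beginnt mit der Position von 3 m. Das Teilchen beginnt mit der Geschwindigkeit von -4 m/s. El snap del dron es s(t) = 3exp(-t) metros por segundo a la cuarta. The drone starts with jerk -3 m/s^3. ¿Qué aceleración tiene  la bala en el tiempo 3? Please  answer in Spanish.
Para resolver esto, necesitamos tomar 1 integral de nuestra ecuación de la sacudida j(t) = 24. La antiderivada de la sacudida, con a(0) = -10, da la aceleración: a(t) = 24·t - 10. Usando a(t) = 24·t - 10 y sustituyendo t = 3, encontramos a = 62.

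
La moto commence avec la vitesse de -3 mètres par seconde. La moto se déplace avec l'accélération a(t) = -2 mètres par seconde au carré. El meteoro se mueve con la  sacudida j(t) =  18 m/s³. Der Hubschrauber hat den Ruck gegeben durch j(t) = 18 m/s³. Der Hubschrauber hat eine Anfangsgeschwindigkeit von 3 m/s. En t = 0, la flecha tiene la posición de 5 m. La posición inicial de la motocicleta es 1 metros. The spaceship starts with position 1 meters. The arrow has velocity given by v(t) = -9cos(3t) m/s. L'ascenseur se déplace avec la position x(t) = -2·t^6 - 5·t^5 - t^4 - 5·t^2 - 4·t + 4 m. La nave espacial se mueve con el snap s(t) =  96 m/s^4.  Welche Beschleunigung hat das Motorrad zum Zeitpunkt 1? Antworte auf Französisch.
En utilisant a(t) = -2 et en substituant t = 1, nous trouvons a = -2.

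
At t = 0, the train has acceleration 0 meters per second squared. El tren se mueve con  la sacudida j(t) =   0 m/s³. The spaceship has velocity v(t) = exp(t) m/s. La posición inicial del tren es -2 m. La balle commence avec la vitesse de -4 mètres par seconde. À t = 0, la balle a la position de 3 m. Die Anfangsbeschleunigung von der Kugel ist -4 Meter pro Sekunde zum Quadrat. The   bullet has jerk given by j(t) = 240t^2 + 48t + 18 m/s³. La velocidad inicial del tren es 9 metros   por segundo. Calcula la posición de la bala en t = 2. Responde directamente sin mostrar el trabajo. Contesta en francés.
La réponse est 171.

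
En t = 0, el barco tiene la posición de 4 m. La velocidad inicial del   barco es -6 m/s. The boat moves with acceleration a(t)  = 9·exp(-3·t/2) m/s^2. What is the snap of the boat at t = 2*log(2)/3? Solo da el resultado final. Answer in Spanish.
La respuesta es 81/8.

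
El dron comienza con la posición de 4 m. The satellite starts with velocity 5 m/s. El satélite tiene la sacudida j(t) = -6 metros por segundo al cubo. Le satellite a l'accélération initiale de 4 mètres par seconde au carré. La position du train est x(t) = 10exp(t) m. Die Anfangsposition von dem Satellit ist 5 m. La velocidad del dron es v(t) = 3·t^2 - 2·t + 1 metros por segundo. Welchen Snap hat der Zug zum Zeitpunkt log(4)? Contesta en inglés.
Starting from position x(t) = 10·exp(t), we take 4 derivatives. Differentiating position, we get velocity: v(t) = 10·exp(t). The derivative of velocity gives acceleration: a(t) = 10·exp(t). Differentiating acceleration, we get jerk: j(t) = 10·exp(t). Differentiating jerk, we get snap: s(t) = 10·exp(t). We have snap s(t) = 10·exp(t). Substituting t = log(4): s(log(4)) = 40.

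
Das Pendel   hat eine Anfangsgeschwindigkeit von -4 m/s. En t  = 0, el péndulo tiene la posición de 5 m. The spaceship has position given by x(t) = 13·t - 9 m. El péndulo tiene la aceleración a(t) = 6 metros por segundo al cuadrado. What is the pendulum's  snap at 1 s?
To solve this, we need to take 2 derivatives of our acceleration equation a(t) = 6. Taking d/dt of a(t), we find j(t) = 0. The derivative of jerk gives snap: s(t) = 0. From the given snap equation s(t) = 0, we substitute t = 1 to get s = 0.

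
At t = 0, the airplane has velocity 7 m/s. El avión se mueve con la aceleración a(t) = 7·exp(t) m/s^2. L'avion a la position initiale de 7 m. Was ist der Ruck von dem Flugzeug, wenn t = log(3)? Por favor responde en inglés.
To solve this, we need to take 1 derivative of our acceleration equation a(t) = 7·exp(t). The derivative of acceleration gives jerk: j(t) = 7·exp(t). We have jerk j(t) = 7·exp(t). Substituting t = log(3): j(log(3)) = 21.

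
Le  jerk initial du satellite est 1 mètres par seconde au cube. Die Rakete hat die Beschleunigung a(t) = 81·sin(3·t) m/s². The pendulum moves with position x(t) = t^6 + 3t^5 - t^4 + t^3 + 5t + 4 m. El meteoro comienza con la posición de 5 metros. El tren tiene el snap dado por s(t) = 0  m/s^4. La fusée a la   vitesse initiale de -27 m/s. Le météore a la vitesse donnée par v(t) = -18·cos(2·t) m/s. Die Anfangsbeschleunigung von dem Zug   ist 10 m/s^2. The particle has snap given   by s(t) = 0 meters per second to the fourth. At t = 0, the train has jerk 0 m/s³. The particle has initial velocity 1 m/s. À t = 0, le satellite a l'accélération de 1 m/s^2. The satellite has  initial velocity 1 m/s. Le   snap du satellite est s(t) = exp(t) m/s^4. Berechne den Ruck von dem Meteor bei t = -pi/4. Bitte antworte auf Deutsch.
Ausgehend von der Geschwindigkeit v(t) = -18·cos(2·t), nehmen wir 2 Ableitungen. Mit d/dt von v(t) finden wir a(t) = 36·sin(2·t). Die Ableitung von der Beschleunigung ergibt den Ruck: j(t) = 72·cos(2·t). Wir haben den Ruck j(t) = 72·cos(2·t). Durch Einsetzen von t = -pi/4: j(-pi/4) = 0.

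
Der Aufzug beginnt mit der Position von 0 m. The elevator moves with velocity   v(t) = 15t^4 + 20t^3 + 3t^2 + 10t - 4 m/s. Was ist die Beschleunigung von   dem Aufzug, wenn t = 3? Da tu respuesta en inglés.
Starting from velocity v(t) = 15·t^4 + 20·t^3 + 3·t^2 + 10·t - 4, we take 1 derivative. Taking d/dt of v(t), we find a(t) = 60·t^3 + 60·t^2 + 6·t + 10. We have acceleration a(t) = 60·t^3 + 60·t^2 + 6·t + 10. Substituting t = 3: a(3) = 2188.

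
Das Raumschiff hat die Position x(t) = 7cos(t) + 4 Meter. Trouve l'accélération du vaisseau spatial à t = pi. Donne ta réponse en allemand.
Um dies zu lösen, müssen wir 2 Ableitungen unserer Gleichung für die Position x(t) = 7·cos(t) + 4 nehmen. Durch Ableiten von der Position erhalten wir die Geschwindigkeit: v(t) = -7·sin(t). Durch Ableiten von der Geschwindigkeit erhalten wir die Beschleunigung: a(t) = -7·cos(t). Aus der Gleichung für die Beschleunigung a(t) = -7·cos(t), setzen wir t = pi ein und erhalten a = 7.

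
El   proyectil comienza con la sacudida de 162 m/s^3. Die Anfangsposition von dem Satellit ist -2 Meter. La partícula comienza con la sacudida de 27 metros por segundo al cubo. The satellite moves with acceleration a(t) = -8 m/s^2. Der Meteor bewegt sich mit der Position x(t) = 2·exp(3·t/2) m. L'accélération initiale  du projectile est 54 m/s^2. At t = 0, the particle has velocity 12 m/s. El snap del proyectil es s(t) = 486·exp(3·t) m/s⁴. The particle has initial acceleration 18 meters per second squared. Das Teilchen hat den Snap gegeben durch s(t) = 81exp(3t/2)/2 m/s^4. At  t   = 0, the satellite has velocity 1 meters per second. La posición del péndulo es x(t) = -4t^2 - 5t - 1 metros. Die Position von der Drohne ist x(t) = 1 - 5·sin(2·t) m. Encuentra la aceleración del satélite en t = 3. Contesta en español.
Tenemos la aceleración a(t) = -8. Sustituyendo t = 3: a(3) = -8.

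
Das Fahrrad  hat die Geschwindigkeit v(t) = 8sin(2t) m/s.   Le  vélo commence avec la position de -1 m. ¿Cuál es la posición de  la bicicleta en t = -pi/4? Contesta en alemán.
Wir müssen das Integral unserer Gleichung für die Geschwindigkeit v(t) = 8·sin(2·t) 1-mal finden. Die Stammfunktion von der Geschwindigkeit, mit x(0) = -1, ergibt die Position: x(t) = 3 - 4·cos(2·t). Wir haben die Position x(t) = 3 - 4·cos(2·t). Durch Einsetzen von t = -pi/4: x(-pi/4) = 3.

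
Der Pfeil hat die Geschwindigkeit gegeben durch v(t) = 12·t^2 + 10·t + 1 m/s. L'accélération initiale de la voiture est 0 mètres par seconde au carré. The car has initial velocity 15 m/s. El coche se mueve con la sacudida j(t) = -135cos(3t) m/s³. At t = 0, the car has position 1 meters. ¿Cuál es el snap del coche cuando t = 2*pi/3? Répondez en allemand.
Ausgehend von dem Ruck j(t) = -135·cos(3·t), nehmen wir 1 Ableitung. Die Ableitung von dem Ruck ergibt den Snap: s(t) = 405·sin(3·t). Wir haben den Snap s(t) = 405·sin(3·t). Durch Einsetzen von t = 2*pi/3: s(2*pi/3) = 0.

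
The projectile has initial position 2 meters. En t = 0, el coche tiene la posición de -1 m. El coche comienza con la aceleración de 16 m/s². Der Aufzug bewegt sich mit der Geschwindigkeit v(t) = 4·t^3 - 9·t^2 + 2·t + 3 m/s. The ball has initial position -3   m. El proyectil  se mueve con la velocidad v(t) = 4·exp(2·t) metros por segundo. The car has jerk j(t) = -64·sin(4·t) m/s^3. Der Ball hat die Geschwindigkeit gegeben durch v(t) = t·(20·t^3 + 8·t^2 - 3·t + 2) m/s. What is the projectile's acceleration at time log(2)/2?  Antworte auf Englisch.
Starting from velocity v(t) = 4·exp(2·t), we take 1 derivative. Differentiating velocity, we get acceleration: a(t) = 8·exp(2·t). From the given acceleration equation a(t) = 8·exp(2·t), we substitute t = log(2)/2 to get a = 16.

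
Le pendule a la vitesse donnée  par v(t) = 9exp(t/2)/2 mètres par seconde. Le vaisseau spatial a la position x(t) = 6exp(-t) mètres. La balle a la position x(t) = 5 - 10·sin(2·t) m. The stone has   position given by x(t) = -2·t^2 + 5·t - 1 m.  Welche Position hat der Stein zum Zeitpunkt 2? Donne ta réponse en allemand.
Mit x(t) = -2·t^2 + 5·t - 1 und Einsetzen von t = 2, finden wir x = 1.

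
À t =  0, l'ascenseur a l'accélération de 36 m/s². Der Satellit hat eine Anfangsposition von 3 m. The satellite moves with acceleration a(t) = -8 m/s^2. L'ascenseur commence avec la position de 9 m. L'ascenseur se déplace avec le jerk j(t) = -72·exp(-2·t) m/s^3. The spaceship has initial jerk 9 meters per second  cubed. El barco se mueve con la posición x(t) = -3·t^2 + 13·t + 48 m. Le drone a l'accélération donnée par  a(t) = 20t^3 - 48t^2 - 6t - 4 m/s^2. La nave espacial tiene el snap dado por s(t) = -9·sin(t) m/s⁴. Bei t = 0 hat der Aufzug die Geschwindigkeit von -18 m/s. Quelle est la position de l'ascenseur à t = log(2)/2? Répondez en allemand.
Ausgehend von dem Ruck j(t) = -72·exp(-2·t), nehmen wir 3 Stammfunktionen. Die Stammfunktion von dem Ruck ist die Beschleunigung. Mit a(0) = 36 erhalten wir a(t) = 36·exp(-2·t). Mit ∫a(t)dt und Anwendung von v(0) = -18, finden wir v(t) = -18·exp(-2·t). Mit ∫v(t)dt und Anwendung von x(0) = 9, finden wir x(t) = 9·exp(-2·t). Wir haben die Position x(t) = 9·exp(-2·t). Durch Einsetzen von t = log(2)/2: x(log(2)/2) = 9/2.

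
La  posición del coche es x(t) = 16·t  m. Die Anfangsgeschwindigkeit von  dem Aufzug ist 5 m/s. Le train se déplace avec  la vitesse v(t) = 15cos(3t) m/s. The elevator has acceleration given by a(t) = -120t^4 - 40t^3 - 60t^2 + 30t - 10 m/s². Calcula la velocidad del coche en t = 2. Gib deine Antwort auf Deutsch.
Wir müssen unsere Gleichung für die Position x(t) = 16·t 1-mal ableiten. Durch Ableiten von der Position erhalten wir die Geschwindigkeit: v(t) = 16. Aus der Gleichung für die Geschwindigkeit v(t) = 16, setzen wir t = 2 ein und erhalten v = 16.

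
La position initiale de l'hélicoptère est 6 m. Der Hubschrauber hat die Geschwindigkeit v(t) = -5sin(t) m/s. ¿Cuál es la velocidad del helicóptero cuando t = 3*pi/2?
Tenemos la velocidad v(t) = -5·sin(t). Sustituyendo t = 3*pi/2: v(3*pi/2) = 5.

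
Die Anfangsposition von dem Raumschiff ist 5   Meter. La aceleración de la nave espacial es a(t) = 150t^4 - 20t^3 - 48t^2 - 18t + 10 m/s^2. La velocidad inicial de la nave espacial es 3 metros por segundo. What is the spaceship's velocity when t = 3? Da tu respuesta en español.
Necesitamos integrar nuestra ecuación de la aceleración a(t) = 150·t^4 - 20·t^3 - 48·t^2 - 18·t + 10 1 vez. Integrando la aceleración y usando la condición inicial v(0) = 3, obtenemos v(t) = 30·t^5 - 5·t^4 - 16·t^3 - 9·t^2 + 10·t + 3. De la ecuación de la velocidad v(t) = 30·t^5 - 5·t^4 - 16·t^3 - 9·t^2 + 10·t + 3, sustituimos t = 3 para obtener v = 6405.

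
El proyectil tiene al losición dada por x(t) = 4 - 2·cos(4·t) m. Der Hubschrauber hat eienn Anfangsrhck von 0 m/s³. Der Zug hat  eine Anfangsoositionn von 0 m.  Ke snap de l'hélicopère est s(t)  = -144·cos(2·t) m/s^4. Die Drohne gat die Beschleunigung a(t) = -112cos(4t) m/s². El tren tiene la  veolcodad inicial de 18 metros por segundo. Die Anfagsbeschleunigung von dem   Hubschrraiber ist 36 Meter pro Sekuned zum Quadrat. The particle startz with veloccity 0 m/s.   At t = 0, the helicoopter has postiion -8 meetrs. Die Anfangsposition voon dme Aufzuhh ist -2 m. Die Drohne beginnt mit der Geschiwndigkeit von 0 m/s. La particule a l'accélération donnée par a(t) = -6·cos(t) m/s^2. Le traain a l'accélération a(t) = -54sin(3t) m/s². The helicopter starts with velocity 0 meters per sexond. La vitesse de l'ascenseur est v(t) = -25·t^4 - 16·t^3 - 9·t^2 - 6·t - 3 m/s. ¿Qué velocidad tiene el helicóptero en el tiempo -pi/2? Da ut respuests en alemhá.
Um dies zu lösen, müssen wir 3 Stammfunktionen unserer Gleichung für den Snap s(t) = -144·cos(2·t) finden. Das Integral von dem Snap, mit j(0) = 0, ergibt den Ruck: j(t) = -72·sin(2·t). Mit ∫j(t)dt und Anwendung von a(0) = 36, finden wir a(t) = 36·cos(2·t). Durch Integration von der Beschleunigung und Verwendung der Anfangsbedingung v(0) = 0, erhalten wir v(t) = 18·sin(2·t). Wir haben die Geschwindigkeit v(t) = 18·sin(2·t). Durch Einsetzen von t = -pi/2: v(-pi/2) = 0.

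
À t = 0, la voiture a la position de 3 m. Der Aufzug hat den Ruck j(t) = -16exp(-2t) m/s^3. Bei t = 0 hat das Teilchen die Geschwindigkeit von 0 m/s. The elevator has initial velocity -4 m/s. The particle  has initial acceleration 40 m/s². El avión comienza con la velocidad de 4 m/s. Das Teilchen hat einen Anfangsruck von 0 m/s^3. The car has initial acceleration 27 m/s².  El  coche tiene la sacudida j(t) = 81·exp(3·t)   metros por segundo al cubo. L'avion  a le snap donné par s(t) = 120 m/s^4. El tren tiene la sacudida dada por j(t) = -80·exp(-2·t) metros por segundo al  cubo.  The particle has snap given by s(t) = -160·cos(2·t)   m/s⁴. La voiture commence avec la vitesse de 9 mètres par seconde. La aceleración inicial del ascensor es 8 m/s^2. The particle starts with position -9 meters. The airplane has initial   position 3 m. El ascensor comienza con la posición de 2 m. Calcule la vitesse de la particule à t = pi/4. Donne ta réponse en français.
Pour résoudre ceci, nous devons prendre 3 primitives de notre équation du snap s(t) = -160·cos(2·t). L'intégrale du snap, avec j(0) = 0, donne le jerk: j(t) = -80·sin(2·t). L'intégrale du jerk est l'accélération. En utilisant a(0) = 40, nous obtenons a(t) = 40·cos(2·t). La primitive de l'accélération, avec v(0) = 0, donne la vitesse: v(t) = 20·sin(2·t). En utilisant v(t) = 20·sin(2·t) et en substituant t = pi/4, nous trouvons v = 20.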